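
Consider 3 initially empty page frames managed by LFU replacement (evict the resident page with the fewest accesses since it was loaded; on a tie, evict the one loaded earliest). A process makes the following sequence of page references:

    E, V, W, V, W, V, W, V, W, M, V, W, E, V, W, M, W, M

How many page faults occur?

6

E -> fault, frames (E)
V -> fault, frames (E V)
W -> fault, frames (E V W)
V -> hit
W -> hit
V -> hit
W -> hit
V -> hit
W -> hit
M -> fault, evict E, frames (V W M)
V -> hit
W -> hit
E -> fault, evict M, frames (V W E)
V -> hit
W -> hit
M -> fault, evict E, frames (V W M)
W -> hit
M -> hit
Page faults: 6.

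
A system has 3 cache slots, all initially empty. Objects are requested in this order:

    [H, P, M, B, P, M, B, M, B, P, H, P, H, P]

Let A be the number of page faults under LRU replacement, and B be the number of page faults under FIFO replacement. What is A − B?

Under LRU: F F F F . . . . . . F . . . → 5 faults.
Under FIFO: F F F F . . . . . . F F . . → 6 faults.
A − B = 5 − 6 = -1.

-1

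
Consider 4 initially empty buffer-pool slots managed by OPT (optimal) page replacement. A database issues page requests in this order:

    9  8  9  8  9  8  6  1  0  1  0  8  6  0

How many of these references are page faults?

9: miss, frames [9]
8: miss, frames [9, 8]
9: hit
8: hit
9: hit
8: hit
6: miss, frames [9, 8, 6]
1: miss, frames [9, 8, 6, 1]
0: miss, evict 9, frames [8, 6, 1, 0]
1: hit
0: hit
8: hit
6: hit
0: hit
Page faults: 5.

5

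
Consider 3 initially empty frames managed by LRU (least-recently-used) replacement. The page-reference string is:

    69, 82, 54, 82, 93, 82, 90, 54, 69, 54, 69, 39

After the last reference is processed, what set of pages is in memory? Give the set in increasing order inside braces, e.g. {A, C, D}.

{39, 54, 69}

69 → fault, frames [69]
82 → fault, frames [69, 82]
54 → fault, frames [69, 82, 54]
82 → hit
93 → fault, evict 69, frames [54, 82, 93]
82 → hit
90 → fault, evict 54, frames [93, 82, 90]
54 → fault, evict 93, frames [82, 90, 54]
69 → fault, evict 82, frames [90, 54, 69]
54 → hit
69 → hit
39 → fault, evict 90, frames [54, 69, 39]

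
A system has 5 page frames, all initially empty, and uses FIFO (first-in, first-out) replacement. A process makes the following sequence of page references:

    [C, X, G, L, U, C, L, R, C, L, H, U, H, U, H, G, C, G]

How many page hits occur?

C: miss, frames (C)
X: miss, frames (C X)
G: miss, frames (C X G)
L: miss, frames (C X G L)
U: miss, frames (C X G L U)
C: hit
L: hit
R: miss, evict C, frames (X G L U R)
C: miss, evict X, frames (G L U R C)
L: hit
H: miss, evict G, frames (L U R C H)
U: hit
H: hit
U: hit
H: hit
G: miss, evict L, frames (U R C H G)
C: hit
G: hit
Hits: 9.

9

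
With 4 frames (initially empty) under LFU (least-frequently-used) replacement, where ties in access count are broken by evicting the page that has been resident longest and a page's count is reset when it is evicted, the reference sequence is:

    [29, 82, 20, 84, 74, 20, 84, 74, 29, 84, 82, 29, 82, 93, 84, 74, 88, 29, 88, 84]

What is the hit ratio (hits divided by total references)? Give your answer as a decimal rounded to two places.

29 → fault, frames [29]
82 → fault, frames [29, 82]
20 → fault, frames [29, 82, 20]
84 → fault, frames [29, 82, 20, 84]
74 → fault, evict 29, frames [82, 20, 84, 74]
20 → hit
84 → hit
74 → hit
29 → fault, evict 82, frames [20, 84, 74, 29]
84 → hit
82 → fault, evict 29, frames [20, 84, 74, 82]
29 → fault, evict 82, frames [20, 84, 74, 29]
82 → fault, evict 29, frames [20, 84, 74, 82]
93 → fault, evict 82, frames [20, 84, 74, 93]
84 → hit
74 → hit
88 → fault, evict 93, frames [20, 84, 74, 88]
29 → fault, evict 88, frames [20, 84, 74, 29]
88 → fault, evict 29, frames [20, 84, 74, 88]
84 → hit
Hits: 7 of 20 references → 7/20 = 0.3500.

0.35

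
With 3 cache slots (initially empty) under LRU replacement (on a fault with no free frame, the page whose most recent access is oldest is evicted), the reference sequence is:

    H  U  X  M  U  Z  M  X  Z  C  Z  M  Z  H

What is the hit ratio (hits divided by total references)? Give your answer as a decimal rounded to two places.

H → fault, frames (H)
U → fault, frames (H U)
X → fault, frames (H U X)
M → fault, evict H, frames (U X M)
U → hit
Z → fault, evict X, frames (M U Z)
M → hit
X → fault, evict U, frames (Z M X)
Z → hit
C → fault, evict M, frames (X Z C)
Z → hit
M → fault, evict X, frames (C Z M)
Z → hit
H → fault, evict C, frames (M Z H)
Hits: 5 of 14 references → 5/14 = 0.3571.

0.36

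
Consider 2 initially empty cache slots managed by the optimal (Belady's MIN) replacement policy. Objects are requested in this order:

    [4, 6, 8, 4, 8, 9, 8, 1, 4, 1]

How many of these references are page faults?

6

4: fault, frames {4}
6: fault, frames {4,6}
8: fault, evict 6, frames {4,8}
4: hit
8: hit
9: fault, evict 4, frames {8,9}
8: hit
1: fault, evict 9, frames {8,1}
4: fault, evict 8, frames {1,4}
1: hit
Page faults: 6.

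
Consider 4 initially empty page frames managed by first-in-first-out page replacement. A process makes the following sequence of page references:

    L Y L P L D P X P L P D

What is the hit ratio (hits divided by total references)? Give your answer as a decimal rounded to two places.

0.50

L: miss, frames (L)
Y: miss, frames (L Y)
L: hit
P: miss, frames (L Y P)
L: hit
D: miss, frames (L Y P D)
P: hit
X: miss, evict L, frames (Y P D X)
P: hit
L: miss, evict Y, frames (P D X L)
P: hit
D: hit
Hits: 6 of 12 references → 6/12 = 0.5000.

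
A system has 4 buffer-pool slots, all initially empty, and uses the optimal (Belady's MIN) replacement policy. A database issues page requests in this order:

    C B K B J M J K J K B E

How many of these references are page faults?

6

C → miss, frames (C)
B → miss, frames (C B)
K → miss, frames (C B K)
B → hit
J → miss, frames (C B K J)
M → miss, evict C, frames (B K J M)
J → hit
K → hit
J → hit
K → hit
B → hit
E → miss, evict M, frames (B K J E)
Page faults: 6.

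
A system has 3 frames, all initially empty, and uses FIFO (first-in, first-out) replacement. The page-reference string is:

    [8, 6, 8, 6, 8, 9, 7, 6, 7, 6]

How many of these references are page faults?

8: fault, frames (8)
6: fault, frames (8 6)
8: hit
6: hit
8: hit
9: fault, frames (8 6 9)
7: fault, evict 8, frames (6 9 7)
6: hit
7: hit
6: hit
Page faults: 4.

4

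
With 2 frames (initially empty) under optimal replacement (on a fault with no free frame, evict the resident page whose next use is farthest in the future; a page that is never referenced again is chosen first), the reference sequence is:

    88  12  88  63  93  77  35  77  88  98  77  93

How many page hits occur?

3

88 → fault, frames {88}
12 → fault, frames {88,12}
88 → hit
63 → fault, evict 12, frames {88,63}
93 → fault, evict 63, frames {88,93}
77 → fault, evict 93, frames {88,77}
35 → fault, evict 88, frames {77,35}
77 → hit
88 → fault, evict 35, frames {77,88}
98 → fault, evict 88, frames {77,98}
77 → hit
93 → fault, evict 98, frames {77,93}
Hits: 3.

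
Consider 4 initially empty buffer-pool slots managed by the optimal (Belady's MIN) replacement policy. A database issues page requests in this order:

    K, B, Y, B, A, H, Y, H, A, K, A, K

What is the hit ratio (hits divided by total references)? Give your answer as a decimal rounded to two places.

K: miss, frames [K]
B: miss, frames [K, B]
Y: miss, frames [K, B, Y]
B: hit
A: miss, frames [K, B, Y, A]
H: miss, evict B, frames [K, Y, A, H]
Y: hit
H: hit
A: hit
K: hit
A: hit
K: hit
Hits: 7 of 12 references → 7/12 = 0.5833.

0.58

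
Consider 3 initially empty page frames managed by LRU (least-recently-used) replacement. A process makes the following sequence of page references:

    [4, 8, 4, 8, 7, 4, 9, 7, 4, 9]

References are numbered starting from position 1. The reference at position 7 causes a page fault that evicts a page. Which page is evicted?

8

pos 1: 4: miss, frames (4)
pos 2: 8: miss, frames (4 8)
pos 3: 4: hit
pos 4: 8: hit
pos 5: 7: miss, frames (4 8 7)
pos 6: 4: hit
pos 7: 9: miss, evict 8, frames (7 4 9)
At position 7, page 8 is evicted.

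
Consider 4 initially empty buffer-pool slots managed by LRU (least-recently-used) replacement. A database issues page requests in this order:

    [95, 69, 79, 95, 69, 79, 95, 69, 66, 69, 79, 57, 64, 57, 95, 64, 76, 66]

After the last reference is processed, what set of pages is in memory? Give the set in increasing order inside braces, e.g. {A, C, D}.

95 -> miss, frames {95}
69 -> miss, frames {95,69}
79 -> miss, frames {95,69,79}
95 -> hit
69 -> hit
79 -> hit
95 -> hit
69 -> hit
66 -> miss, frames {79,95,69,66}
69 -> hit
79 -> hit
57 -> miss, evict 95, frames {66,69,79,57}
64 -> miss, evict 66, frames {69,79,57,64}
57 -> hit
95 -> miss, evict 69, frames {79,64,57,95}
64 -> hit
76 -> miss, evict 79, frames {57,95,64,76}
66 -> miss, evict 57, frames {95,64,76,66}

{64, 66, 76, 95}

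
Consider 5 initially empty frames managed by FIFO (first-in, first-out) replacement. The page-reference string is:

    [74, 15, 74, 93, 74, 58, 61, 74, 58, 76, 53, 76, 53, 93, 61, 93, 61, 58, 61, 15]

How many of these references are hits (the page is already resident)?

74 -> fault, frames [74]
15 -> fault, frames [74, 15]
74 -> hit
93 -> fault, frames [74, 15, 93]
74 -> hit
58 -> fault, frames [74, 15, 93, 58]
61 -> fault, frames [74, 15, 93, 58, 61]
74 -> hit
58 -> hit
76 -> fault, evict 74, frames [15, 93, 58, 61, 76]
53 -> fault, evict 15, frames [93, 58, 61, 76, 53]
76 -> hit
53 -> hit
93 -> hit
61 -> hit
93 -> hit
61 -> hit
58 -> hit
61 -> hit
15 -> fault, evict 93, frames [58, 61, 76, 53, 15]
Hits: 12.

12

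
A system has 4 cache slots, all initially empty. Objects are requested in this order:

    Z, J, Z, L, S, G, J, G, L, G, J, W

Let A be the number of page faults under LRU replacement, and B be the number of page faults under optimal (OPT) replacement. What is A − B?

1

Under LRU: F F . F F F F . . . . F → 7 faults.
Under OPT: F F . F F F . . . . . F → 6 faults.
A − B = 7 − 6 = 1.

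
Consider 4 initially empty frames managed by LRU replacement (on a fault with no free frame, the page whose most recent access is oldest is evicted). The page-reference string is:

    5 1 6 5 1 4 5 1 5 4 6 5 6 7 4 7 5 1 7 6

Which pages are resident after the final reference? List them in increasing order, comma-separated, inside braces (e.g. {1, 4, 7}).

5 -> miss, frames [5]
1 -> miss, frames [5, 1]
6 -> miss, frames [5, 1, 6]
5 -> hit
1 -> hit
4 -> miss, frames [6, 5, 1, 4]
5 -> hit
1 -> hit
5 -> hit
4 -> hit
6 -> hit
5 -> hit
6 -> hit
7 -> miss, evict 1, frames [4, 5, 6, 7]
4 -> hit
7 -> hit
5 -> hit
1 -> miss, evict 6, frames [4, 7, 5, 1]
7 -> hit
6 -> miss, evict 4, frames [5, 1, 7, 6]

{1, 5, 6, 7}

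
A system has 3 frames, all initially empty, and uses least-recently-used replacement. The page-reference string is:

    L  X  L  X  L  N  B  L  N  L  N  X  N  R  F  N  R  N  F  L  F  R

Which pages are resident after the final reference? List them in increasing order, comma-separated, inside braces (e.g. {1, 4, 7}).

L: fault, frames (L)
X: fault, frames (L X)
L: hit
X: hit
L: hit
N: fault, frames (X L N)
B: fault, evict X, frames (L N B)
L: hit
N: hit
L: hit
N: hit
X: fault, evict B, frames (L N X)
N: hit
R: fault, evict L, frames (X N R)
F: fault, evict X, frames (N R F)
N: hit
R: hit
N: hit
F: hit
L: fault, evict R, frames (N F L)
F: hit
R: fault, evict N, frames (L F R)

{F, L, R}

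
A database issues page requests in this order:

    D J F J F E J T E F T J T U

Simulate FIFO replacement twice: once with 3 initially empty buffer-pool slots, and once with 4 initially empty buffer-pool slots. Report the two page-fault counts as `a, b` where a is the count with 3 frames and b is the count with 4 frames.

3 frames: F F F . . F . F . . . F . F → 7 faults.
4 frames: F F F . . F . F . . . . . F → 6 faults.
6 < 7: adding a frame reduced faults, as is typical.

7, 6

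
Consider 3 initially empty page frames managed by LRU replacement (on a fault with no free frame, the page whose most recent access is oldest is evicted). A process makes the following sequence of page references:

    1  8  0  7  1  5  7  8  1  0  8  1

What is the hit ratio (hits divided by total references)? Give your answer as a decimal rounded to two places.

1 -> miss, frames [1]
8 -> miss, frames [1, 8]
0 -> miss, frames [1, 8, 0]
7 -> miss, evict 1, frames [8, 0, 7]
1 -> miss, evict 8, frames [0, 7, 1]
5 -> miss, evict 0, frames [7, 1, 5]
7 -> hit
8 -> miss, evict 1, frames [5, 7, 8]
1 -> miss, evict 5, frames [7, 8, 1]
0 -> miss, evict 7, frames [8, 1, 0]
8 -> hit
1 -> hit
Hits: 3 of 12 references → 3/12 = 0.2500.

0.25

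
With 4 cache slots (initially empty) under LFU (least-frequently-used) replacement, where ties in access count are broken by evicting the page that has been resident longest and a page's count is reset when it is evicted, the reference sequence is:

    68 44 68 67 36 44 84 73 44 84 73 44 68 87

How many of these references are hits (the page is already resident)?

7

68 -> fault, frames [68]
44 -> fault, frames [68, 44]
68 -> hit
67 -> fault, frames [68, 44, 67]
36 -> fault, frames [68, 44, 67, 36]
44 -> hit
84 -> fault, evict 67, frames [68, 44, 36, 84]
73 -> fault, evict 36, frames [68, 44, 84, 73]
44 -> hit
84 -> hit
73 -> hit
44 -> hit
68 -> hit
87 -> fault, evict 84, frames [68, 44, 73, 87]
Hits: 7.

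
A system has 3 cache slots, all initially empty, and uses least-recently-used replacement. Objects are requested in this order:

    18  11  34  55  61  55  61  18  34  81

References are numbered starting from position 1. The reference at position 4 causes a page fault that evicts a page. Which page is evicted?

18

pos 1: 18: fault, frames (18)
pos 2: 11: fault, frames (18 11)
pos 3: 34: fault, frames (18 11 34)
pos 4: 55: fault, evict 18, frames (11 34 55)
At position 4, page 18 is evicted.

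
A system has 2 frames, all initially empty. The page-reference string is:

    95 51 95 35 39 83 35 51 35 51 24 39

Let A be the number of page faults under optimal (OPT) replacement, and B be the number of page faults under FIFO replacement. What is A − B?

-1

Under OPT: F F . F F F . F . . F F → 8 faults.
Under FIFO: F F . F F F F F . . F F → 9 faults.
A − B = 8 − 9 = -1.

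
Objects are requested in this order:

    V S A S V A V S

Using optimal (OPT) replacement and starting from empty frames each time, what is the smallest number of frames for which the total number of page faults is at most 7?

f=1: 8 faults
f=2: 5 faults
f=3: 3 faults
Smallest f with faults ≤ 7 is 2.

2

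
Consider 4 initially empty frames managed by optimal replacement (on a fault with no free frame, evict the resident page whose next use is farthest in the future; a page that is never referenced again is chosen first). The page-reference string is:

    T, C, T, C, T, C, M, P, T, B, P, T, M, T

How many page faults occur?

5

T: miss, frames {T}
C: miss, frames {T,C}
T: hit
C: hit
T: hit
C: hit
M: miss, frames {T,C,M}
P: miss, frames {T,C,M,P}
T: hit
B: miss, evict C, frames {T,M,P,B}
P: hit
T: hit
M: hit
T: hit
Page faults: 5.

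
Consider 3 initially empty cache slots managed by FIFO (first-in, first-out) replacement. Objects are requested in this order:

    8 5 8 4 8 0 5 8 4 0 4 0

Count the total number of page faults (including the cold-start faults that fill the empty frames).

8: fault, frames (8)
5: fault, frames (8 5)
8: hit
4: fault, frames (8 5 4)
8: hit
0: fault, evict 8, frames (5 4 0)
5: hit
8: fault, evict 5, frames (4 0 8)
4: hit
0: hit
4: hit
0: hit
Page faults: 5.

5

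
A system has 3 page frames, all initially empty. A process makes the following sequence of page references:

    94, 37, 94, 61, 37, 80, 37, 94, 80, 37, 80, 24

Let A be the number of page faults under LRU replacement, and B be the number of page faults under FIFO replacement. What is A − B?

-1

Under LRU: F F . F . F . F . . . F → 6 faults.
Under FIFO: F F . F . F . F . F . F → 7 faults.
A − B = 6 − 7 = -1.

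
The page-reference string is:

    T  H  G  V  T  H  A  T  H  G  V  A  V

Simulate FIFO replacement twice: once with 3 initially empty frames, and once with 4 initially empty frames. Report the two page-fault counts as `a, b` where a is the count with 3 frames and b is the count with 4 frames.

9, 10

3 frames: F F F F F F F . . F F . . → 9 faults.
4 frames: F F F F . . F F F F F F . → 10 faults.
10 > 9: adding a frame increased faults — Belady's anomaly.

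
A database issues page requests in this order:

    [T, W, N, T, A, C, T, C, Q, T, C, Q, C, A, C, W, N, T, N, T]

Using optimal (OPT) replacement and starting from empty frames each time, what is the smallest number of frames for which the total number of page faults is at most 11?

2

f=1: 20 faults
f=2: 11 faults
f=3: 9 faults
f=4: 8 faults
f=5: 7 faults
f=6: 6 faults
Smallest f with faults ≤ 11 is 2.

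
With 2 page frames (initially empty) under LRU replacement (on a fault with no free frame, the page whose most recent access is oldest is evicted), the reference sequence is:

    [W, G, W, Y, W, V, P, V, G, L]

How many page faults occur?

W: miss, frames [W]
G: miss, frames [W, G]
W: hit
Y: miss, evict G, frames [W, Y]
W: hit
V: miss, evict Y, frames [W, V]
P: miss, evict W, frames [V, P]
V: hit
G: miss, evict P, frames [V, G]
L: miss, evict V, frames [G, L]
Page faults: 7.

7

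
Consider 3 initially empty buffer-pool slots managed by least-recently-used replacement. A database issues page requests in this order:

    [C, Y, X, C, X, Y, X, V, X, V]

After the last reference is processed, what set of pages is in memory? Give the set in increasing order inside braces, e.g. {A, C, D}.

{V, X, Y}

C -> fault, frames {C}
Y -> fault, frames {C,Y}
X -> fault, frames {C,Y,X}
C -> hit
X -> hit
Y -> hit
X -> hit
V -> fault, evict C, frames {Y,X,V}
X -> hit
V -> hit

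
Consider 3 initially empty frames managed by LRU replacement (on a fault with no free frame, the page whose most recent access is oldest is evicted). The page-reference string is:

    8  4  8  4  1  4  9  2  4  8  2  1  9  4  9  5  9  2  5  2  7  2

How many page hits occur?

8 → miss, frames [8]
4 → miss, frames [8, 4]
8 → hit
4 → hit
1 → miss, frames [8, 4, 1]
4 → hit
9 → miss, evict 8, frames [1, 4, 9]
2 → miss, evict 1, frames [4, 9, 2]
4 → hit
8 → miss, evict 9, frames [2, 4, 8]
2 → hit
1 → miss, evict 4, frames [8, 2, 1]
9 → miss, evict 8, frames [2, 1, 9]
4 → miss, evict 2, frames [1, 9, 4]
9 → hit
5 → miss, evict 1, frames [4, 9, 5]
9 → hit
2 → miss, evict 4, frames [5, 9, 2]
5 → hit
2 → hit
7 → miss, evict 9, frames [5, 2, 7]
2 → hit
Hits: 10.

10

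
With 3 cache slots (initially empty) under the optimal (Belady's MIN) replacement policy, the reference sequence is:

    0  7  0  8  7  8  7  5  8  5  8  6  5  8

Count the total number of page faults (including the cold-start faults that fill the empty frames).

5

0 → miss, frames {0}
7 → miss, frames {0,7}
0 → hit
8 → miss, frames {0,7,8}
7 → hit
8 → hit
7 → hit
5 → miss, evict 7, frames {0,8,5}
8 → hit
5 → hit
8 → hit
6 → miss, evict 0, frames {8,5,6}
5 → hit
8 → hit
Page faults: 5.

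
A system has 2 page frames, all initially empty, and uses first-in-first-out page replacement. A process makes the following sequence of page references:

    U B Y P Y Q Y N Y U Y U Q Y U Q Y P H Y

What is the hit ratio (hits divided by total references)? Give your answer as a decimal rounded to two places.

0.25

U: fault, frames {U}
B: fault, frames {U,B}
Y: fault, evict U, frames {B,Y}
P: fault, evict B, frames {Y,P}
Y: hit
Q: fault, evict Y, frames {P,Q}
Y: fault, evict P, frames {Q,Y}
N: fault, evict Q, frames {Y,N}
Y: hit
U: fault, evict Y, frames {N,U}
Y: fault, evict N, frames {U,Y}
U: hit
Q: fault, evict U, frames {Y,Q}
Y: hit
U: fault, evict Y, frames {Q,U}
Q: hit
Y: fault, evict Q, frames {U,Y}
P: fault, evict U, frames {Y,P}
H: fault, evict Y, frames {P,H}
Y: fault, evict P, frames {H,Y}
Hits: 5 of 20 references → 5/20 = 0.2500.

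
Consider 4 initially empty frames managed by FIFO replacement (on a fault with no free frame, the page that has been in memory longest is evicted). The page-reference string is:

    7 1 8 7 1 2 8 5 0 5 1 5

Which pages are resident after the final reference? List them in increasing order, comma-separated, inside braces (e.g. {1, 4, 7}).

{0, 1, 2, 5}

7 → fault, frames {7}
1 → fault, frames {7,1}
8 → fault, frames {7,1,8}
7 → hit
1 → hit
2 → fault, frames {7,1,8,2}
8 → hit
5 → fault, evict 7, frames {1,8,2,5}
0 → fault, evict 1, frames {8,2,5,0}
5 → hit
1 → fault, evict 8, frames {2,5,0,1}
5 → hit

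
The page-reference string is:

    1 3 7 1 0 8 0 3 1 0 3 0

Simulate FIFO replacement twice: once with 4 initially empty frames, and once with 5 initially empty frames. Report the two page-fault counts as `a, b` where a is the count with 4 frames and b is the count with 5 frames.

4 frames: F F F . F F . . F . F . → 7 faults.
5 frames: F F F . F F . . . . . . → 5 faults.
5 < 7: adding a frame reduced faults, as is typical.

7, 5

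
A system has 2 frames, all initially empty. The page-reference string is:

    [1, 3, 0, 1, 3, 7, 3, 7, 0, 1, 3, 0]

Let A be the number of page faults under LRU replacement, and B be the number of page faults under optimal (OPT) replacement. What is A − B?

Under LRU: F F F F F F . . F F F F → 10 faults.
Under OPT: F F F . F F . . F F . F → 8 faults.
A − B = 10 − 8 = 2.

2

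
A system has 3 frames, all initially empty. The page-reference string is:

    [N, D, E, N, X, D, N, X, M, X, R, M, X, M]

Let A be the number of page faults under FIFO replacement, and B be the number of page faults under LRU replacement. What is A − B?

1

Under FIFO: F F F . F . F . F . F . F . → 8 faults.
Under LRU: F F F . F F . . F . F . . . → 7 faults.
A − B = 8 − 7 = 1.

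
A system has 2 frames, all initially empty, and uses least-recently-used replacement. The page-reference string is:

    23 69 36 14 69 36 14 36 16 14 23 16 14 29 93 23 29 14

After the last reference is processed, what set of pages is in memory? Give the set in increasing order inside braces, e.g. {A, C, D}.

23 -> fault, frames {23}
69 -> fault, frames {23,69}
36 -> fault, evict 23, frames {69,36}
14 -> fault, evict 69, frames {36,14}
69 -> fault, evict 36, frames {14,69}
36 -> fault, evict 14, frames {69,36}
14 -> fault, evict 69, frames {36,14}
36 -> hit
16 -> fault, evict 14, frames {36,16}
14 -> fault, evict 36, frames {16,14}
23 -> fault, evict 16, frames {14,23}
16 -> fault, evict 14, frames {23,16}
14 -> fault, evict 23, frames {16,14}
29 -> fault, evict 16, frames {14,29}
93 -> fault, evict 14, frames {29,93}
23 -> fault, evict 29, frames {93,23}
29 -> fault, evict 93, frames {23,29}
14 -> fault, evict 23, frames {29,14}

{14, 29}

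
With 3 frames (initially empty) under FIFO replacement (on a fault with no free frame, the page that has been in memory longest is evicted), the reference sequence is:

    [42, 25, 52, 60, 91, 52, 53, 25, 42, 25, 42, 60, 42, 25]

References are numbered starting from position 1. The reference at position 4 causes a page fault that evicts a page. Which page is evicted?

pos 1: 42 -> fault, frames {42}
pos 2: 25 -> fault, frames {42,25}
pos 3: 52 -> fault, frames {42,25,52}
pos 4: 60 -> fault, evict 42, frames {25,52,60}
At position 4, page 42 is evicted.

42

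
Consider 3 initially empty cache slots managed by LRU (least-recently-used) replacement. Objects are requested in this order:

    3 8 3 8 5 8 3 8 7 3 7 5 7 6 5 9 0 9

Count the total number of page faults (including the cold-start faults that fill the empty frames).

3 -> miss, frames (3)
8 -> miss, frames (3 8)
3 -> hit
8 -> hit
5 -> miss, frames (3 8 5)
8 -> hit
3 -> hit
8 -> hit
7 -> miss, evict 5, frames (3 8 7)
3 -> hit
7 -> hit
5 -> miss, evict 8, frames (3 7 5)
7 -> hit
6 -> miss, evict 3, frames (5 7 6)
5 -> hit
9 -> miss, evict 7, frames (6 5 9)
0 -> miss, evict 6, frames (5 9 0)
9 -> hit
Page faults: 8.

8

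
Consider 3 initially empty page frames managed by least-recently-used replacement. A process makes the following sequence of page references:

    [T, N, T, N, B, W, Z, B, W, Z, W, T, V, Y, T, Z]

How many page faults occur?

T → fault, frames {T}
N → fault, frames {T,N}
T → hit
N → hit
B → fault, frames {T,N,B}
W → fault, evict T, frames {N,B,W}
Z → fault, evict N, frames {B,W,Z}
B → hit
W → hit
Z → hit
W → hit
T → fault, evict B, frames {Z,W,T}
V → fault, evict Z, frames {W,T,V}
Y → fault, evict W, frames {T,V,Y}
T → hit
Z → fault, evict V, frames {Y,T,Z}
Page faults: 9.

9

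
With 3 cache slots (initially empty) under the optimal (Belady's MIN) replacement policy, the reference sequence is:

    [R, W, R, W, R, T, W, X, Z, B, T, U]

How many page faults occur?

R: fault, frames {R}
W: fault, frames {R,W}
R: hit
W: hit
R: hit
T: fault, frames {R,W,T}
W: hit
X: fault, evict W, frames {R,T,X}
Z: fault, evict X, frames {R,T,Z}
B: fault, evict Z, frames {R,T,B}
T: hit
U: fault, evict B, frames {R,T,U}
Page faults: 7.

7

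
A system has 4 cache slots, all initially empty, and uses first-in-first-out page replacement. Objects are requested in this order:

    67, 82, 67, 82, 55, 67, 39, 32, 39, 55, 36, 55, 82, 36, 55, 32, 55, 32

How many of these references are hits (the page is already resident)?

10

67 → fault, frames (67)
82 → fault, frames (67 82)
67 → hit
82 → hit
55 → fault, frames (67 82 55)
67 → hit
39 → fault, frames (67 82 55 39)
32 → fault, evict 67, frames (82 55 39 32)
39 → hit
55 → hit
36 → fault, evict 82, frames (55 39 32 36)
55 → hit
82 → fault, evict 55, frames (39 32 36 82)
36 → hit
55 → fault, evict 39, frames (32 36 82 55)
32 → hit
55 → hit
32 → hit
Hits: 10.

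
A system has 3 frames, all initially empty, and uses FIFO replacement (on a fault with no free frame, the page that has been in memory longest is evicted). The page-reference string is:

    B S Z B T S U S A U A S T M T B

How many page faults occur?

B → miss, frames [B]
S → miss, frames [B, S]
Z → miss, frames [B, S, Z]
B → hit
T → miss, evict B, frames [S, Z, T]
S → hit
U → miss, evict S, frames [Z, T, U]
S → miss, evict Z, frames [T, U, S]
A → miss, evict T, frames [U, S, A]
U → hit
A → hit
S → hit
T → miss, evict U, frames [S, A, T]
M → miss, evict S, frames [A, T, M]
T → hit
B → miss, evict A, frames [T, M, B]
Page faults: 10.

10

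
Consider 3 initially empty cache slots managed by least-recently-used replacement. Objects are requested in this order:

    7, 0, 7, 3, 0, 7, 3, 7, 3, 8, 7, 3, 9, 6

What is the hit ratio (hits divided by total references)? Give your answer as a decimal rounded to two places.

0.57

7 → fault, frames {7}
0 → fault, frames {7,0}
7 → hit
3 → fault, frames {0,7,3}
0 → hit
7 → hit
3 → hit
7 → hit
3 → hit
8 → fault, evict 0, frames {7,3,8}
7 → hit
3 → hit
9 → fault, evict 8, frames {7,3,9}
6 → fault, evict 7, frames {3,9,6}
Hits: 8 of 14 references → 8/14 = 0.5714.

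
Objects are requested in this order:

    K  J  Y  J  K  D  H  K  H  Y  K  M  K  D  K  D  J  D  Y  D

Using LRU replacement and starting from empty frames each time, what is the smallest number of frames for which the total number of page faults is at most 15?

f=1: 20 faults
f=2: 13 faults
f=3: 10 faults
f=4: 10 faults
f=5: 7 faults
f=6: 6 faults
Smallest f with faults ≤ 15 is 2.

2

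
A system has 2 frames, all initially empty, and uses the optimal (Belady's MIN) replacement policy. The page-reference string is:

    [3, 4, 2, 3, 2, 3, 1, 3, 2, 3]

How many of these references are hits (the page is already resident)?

3 → miss, frames {3}
4 → miss, frames {3,4}
2 → miss, evict 4, frames {3,2}
3 → hit
2 → hit
3 → hit
1 → miss, evict 2, frames {3,1}
3 → hit
2 → miss, evict 1, frames {3,2}
3 → hit
Hits: 5.

5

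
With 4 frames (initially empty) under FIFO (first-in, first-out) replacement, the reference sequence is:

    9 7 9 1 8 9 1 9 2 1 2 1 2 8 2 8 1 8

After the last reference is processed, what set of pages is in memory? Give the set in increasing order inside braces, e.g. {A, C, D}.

9 → fault, frames [9]
7 → fault, frames [9, 7]
9 → hit
1 → fault, frames [9, 7, 1]
8 → fault, frames [9, 7, 1, 8]
9 → hit
1 → hit
9 → hit
2 → fault, evict 9, frames [7, 1, 8, 2]
1 → hit
2 → hit
1 → hit
2 → hit
8 → hit
2 → hit
8 → hit
1 → hit
8 → hit

{1, 2, 7, 8}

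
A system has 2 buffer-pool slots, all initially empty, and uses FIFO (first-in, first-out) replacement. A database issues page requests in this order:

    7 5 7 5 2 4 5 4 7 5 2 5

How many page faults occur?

8

7 → miss, frames [7]
5 → miss, frames [7, 5]
7 → hit
5 → hit
2 → miss, evict 7, frames [5, 2]
4 → miss, evict 5, frames [2, 4]
5 → miss, evict 2, frames [4, 5]
4 → hit
7 → miss, evict 4, frames [5, 7]
5 → hit
2 → miss, evict 5, frames [7, 2]
5 → miss, evict 7, frames [2, 5]
Page faults: 8.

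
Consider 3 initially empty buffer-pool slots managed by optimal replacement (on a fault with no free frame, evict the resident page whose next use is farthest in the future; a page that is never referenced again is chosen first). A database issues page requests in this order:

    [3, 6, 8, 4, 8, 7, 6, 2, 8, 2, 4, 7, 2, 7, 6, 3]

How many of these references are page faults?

9

3 -> fault, frames {3}
6 -> fault, frames {3,6}
8 -> fault, frames {3,6,8}
4 -> fault, evict 3, frames {6,8,4}
8 -> hit
7 -> fault, evict 4, frames {6,8,7}
6 -> hit
2 -> fault, evict 6, frames {8,7,2}
8 -> hit
2 -> hit
4 -> fault, evict 8, frames {7,2,4}
7 -> hit
2 -> hit
7 -> hit
6 -> fault, evict 4, frames {7,2,6}
3 -> fault, evict 6, frames {7,2,3}
Page faults: 9.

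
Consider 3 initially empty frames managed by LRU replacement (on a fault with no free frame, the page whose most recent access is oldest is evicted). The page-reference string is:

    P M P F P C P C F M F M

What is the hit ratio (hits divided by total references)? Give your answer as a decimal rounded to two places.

P → miss, frames {P}
M → miss, frames {P,M}
P → hit
F → miss, frames {M,P,F}
P → hit
C → miss, evict M, frames {F,P,C}
P → hit
C → hit
F → hit
M → miss, evict P, frames {C,F,M}
F → hit
M → hit
Hits: 7 of 12 references → 7/12 = 0.5833.

0.58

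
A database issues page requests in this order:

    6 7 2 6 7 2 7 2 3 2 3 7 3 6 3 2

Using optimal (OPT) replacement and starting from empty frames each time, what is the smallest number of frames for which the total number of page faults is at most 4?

4

f=1: 16 faults
f=2: 8 faults
f=3: 5 faults
f=4: 4 faults
Smallest f with faults ≤ 4 is 4.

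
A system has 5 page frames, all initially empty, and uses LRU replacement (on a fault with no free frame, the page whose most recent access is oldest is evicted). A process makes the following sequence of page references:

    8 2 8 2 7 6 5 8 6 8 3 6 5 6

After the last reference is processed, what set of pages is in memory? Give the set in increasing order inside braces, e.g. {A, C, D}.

8: miss, frames {8}
2: miss, frames {8,2}
8: hit
2: hit
7: miss, frames {8,2,7}
6: miss, frames {8,2,7,6}
5: miss, frames {8,2,7,6,5}
8: hit
6: hit
8: hit
3: miss, evict 2, frames {7,5,6,8,3}
6: hit
5: hit
6: hit

{3, 5, 6, 7, 8}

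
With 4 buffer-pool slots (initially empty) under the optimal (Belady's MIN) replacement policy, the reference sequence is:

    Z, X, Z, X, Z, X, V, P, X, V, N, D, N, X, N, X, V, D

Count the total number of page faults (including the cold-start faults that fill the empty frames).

6

Z -> fault, frames {Z}
X -> fault, frames {Z,X}
Z -> hit
X -> hit
Z -> hit
X -> hit
V -> fault, frames {Z,X,V}
P -> fault, frames {Z,X,V,P}
X -> hit
V -> hit
N -> fault, evict P, frames {Z,X,V,N}
D -> fault, evict Z, frames {X,V,N,D}
N -> hit
X -> hit
N -> hit
X -> hit
V -> hit
D -> hit
Page faults: 6.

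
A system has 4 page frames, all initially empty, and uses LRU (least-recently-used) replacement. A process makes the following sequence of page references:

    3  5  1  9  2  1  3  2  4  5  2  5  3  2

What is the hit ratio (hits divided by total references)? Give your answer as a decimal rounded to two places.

3: fault, frames [3]
5: fault, frames [3, 5]
1: fault, frames [3, 5, 1]
9: fault, frames [3, 5, 1, 9]
2: fault, evict 3, frames [5, 1, 9, 2]
1: hit
3: fault, evict 5, frames [9, 2, 1, 3]
2: hit
4: fault, evict 9, frames [1, 3, 2, 4]
5: fault, evict 1, frames [3, 2, 4, 5]
2: hit
5: hit
3: hit
2: hit
Hits: 6 of 14 references → 6/14 = 0.4286.

0.43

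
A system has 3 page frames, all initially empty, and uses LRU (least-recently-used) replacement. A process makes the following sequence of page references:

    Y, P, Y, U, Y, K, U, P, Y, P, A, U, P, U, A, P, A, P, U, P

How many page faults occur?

8

Y → fault, frames (Y)
P → fault, frames (Y P)
Y → hit
U → fault, frames (P Y U)
Y → hit
K → fault, evict P, frames (U Y K)
U → hit
P → fault, evict Y, frames (K U P)
Y → fault, evict K, frames (U P Y)
P → hit
A → fault, evict U, frames (Y P A)
U → fault, evict Y, frames (P A U)
P → hit
U → hit
A → hit
P → hit
A → hit
P → hit
U → hit
P → hit
Page faults: 8.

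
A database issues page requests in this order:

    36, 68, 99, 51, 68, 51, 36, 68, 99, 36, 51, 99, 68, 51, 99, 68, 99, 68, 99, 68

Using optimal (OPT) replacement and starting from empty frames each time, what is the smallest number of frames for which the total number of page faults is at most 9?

2

f=1: 20 faults
f=2: 9 faults
f=3: 6 faults
f=4: 4 faults
Smallest f with faults ≤ 9 is 2.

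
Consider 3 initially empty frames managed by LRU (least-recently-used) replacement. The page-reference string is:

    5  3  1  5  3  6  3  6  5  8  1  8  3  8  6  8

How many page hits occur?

5: fault, frames (5)
3: fault, frames (5 3)
1: fault, frames (5 3 1)
5: hit
3: hit
6: fault, evict 1, frames (5 3 6)
3: hit
6: hit
5: hit
8: fault, evict 3, frames (6 5 8)
1: fault, evict 6, frames (5 8 1)
8: hit
3: fault, evict 5, frames (1 8 3)
8: hit
6: fault, evict 1, frames (3 8 6)
8: hit
Hits: 8.

8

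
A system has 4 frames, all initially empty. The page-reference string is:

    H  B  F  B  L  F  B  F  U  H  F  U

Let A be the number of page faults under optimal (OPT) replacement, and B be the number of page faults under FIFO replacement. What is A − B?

-1

Under OPT: F F F . F . . . F . . . → 5 faults.
Under FIFO: F F F . F . . . F F . . → 6 faults.
A − B = 5 − 6 = -1.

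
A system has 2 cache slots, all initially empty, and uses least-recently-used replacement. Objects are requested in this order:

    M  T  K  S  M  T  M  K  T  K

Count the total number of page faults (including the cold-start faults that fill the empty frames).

8

M: miss, frames (M)
T: miss, frames (M T)
K: miss, evict M, frames (T K)
S: miss, evict T, frames (K S)
M: miss, evict K, frames (S M)
T: miss, evict S, frames (M T)
M: hit
K: miss, evict T, frames (M K)
T: miss, evict M, frames (K T)
K: hit
Page faults: 8.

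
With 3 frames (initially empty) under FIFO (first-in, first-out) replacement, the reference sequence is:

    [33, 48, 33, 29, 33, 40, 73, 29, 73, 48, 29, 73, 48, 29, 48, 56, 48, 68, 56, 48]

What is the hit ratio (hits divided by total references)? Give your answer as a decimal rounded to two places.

33: fault, frames (33)
48: fault, frames (33 48)
33: hit
29: fault, frames (33 48 29)
33: hit
40: fault, evict 33, frames (48 29 40)
73: fault, evict 48, frames (29 40 73)
29: hit
73: hit
48: fault, evict 29, frames (40 73 48)
29: fault, evict 40, frames (73 48 29)
73: hit
48: hit
29: hit
48: hit
56: fault, evict 73, frames (48 29 56)
48: hit
68: fault, evict 48, frames (29 56 68)
56: hit
48: fault, evict 29, frames (56 68 48)
Hits: 10 of 20 references → 10/20 = 0.5000.

0.50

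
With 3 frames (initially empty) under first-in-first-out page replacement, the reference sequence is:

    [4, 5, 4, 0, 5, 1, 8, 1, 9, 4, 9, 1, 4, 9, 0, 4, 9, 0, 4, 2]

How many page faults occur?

4 -> miss, frames [4]
5 -> miss, frames [4, 5]
4 -> hit
0 -> miss, frames [4, 5, 0]
5 -> hit
1 -> miss, evict 4, frames [5, 0, 1]
8 -> miss, evict 5, frames [0, 1, 8]
1 -> hit
9 -> miss, evict 0, frames [1, 8, 9]
4 -> miss, evict 1, frames [8, 9, 4]
9 -> hit
1 -> miss, evict 8, frames [9, 4, 1]
4 -> hit
9 -> hit
0 -> miss, evict 9, frames [4, 1, 0]
4 -> hit
9 -> miss, evict 4, frames [1, 0, 9]
0 -> hit
4 -> miss, evict 1, frames [0, 9, 4]
2 -> miss, evict 0, frames [9, 4, 2]
Page faults: 12.

12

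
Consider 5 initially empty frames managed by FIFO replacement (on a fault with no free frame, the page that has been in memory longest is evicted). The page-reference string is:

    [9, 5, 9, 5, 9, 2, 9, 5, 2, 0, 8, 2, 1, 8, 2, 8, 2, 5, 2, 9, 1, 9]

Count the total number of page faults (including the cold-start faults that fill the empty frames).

7

9 → miss, frames [9]
5 → miss, frames [9, 5]
9 → hit
5 → hit
9 → hit
2 → miss, frames [9, 5, 2]
9 → hit
5 → hit
2 → hit
0 → miss, frames [9, 5, 2, 0]
8 → miss, frames [9, 5, 2, 0, 8]
2 → hit
1 → miss, evict 9, frames [5, 2, 0, 8, 1]
8 → hit
2 → hit
8 → hit
2 → hit
5 → hit
2 → hit
9 → miss, evict 5, frames [2, 0, 8, 1, 9]
1 → hit
9 → hit
Page faults: 7.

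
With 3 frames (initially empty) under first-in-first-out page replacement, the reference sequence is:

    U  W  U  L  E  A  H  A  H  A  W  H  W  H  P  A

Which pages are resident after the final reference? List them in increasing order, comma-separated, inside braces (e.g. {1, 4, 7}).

U: miss, frames {U}
W: miss, frames {U,W}
U: hit
L: miss, frames {U,W,L}
E: miss, evict U, frames {W,L,E}
A: miss, evict W, frames {L,E,A}
H: miss, evict L, frames {E,A,H}
A: hit
H: hit
A: hit
W: miss, evict E, frames {A,H,W}
H: hit
W: hit
H: hit
P: miss, evict A, frames {H,W,P}
A: miss, evict H, frames {W,P,A}

{A, P, W}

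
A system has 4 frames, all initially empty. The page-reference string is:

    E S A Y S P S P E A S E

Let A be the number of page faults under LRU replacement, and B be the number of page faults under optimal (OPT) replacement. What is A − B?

2

Under LRU: F F F F . F . . F F . . → 7 faults.
Under OPT: F F F F . F . . . . . . → 5 faults.
A − B = 7 − 5 = 2.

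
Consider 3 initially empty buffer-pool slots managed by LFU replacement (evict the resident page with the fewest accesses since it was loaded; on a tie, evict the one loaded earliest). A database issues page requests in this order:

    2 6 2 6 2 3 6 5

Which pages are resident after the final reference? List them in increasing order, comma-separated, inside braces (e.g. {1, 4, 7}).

2: fault, frames [2]
6: fault, frames [2, 6]
2: hit
6: hit
2: hit
3: fault, frames [2, 6, 3]
6: hit
5: fault, evict 3, frames [2, 6, 5]

{2, 5, 6}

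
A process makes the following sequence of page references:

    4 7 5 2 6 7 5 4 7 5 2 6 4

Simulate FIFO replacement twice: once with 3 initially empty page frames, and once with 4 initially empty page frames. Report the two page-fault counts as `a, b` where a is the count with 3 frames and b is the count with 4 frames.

10, 11

3 frames: F F F F F F F F . . F F . → 10 faults.
4 frames: F F F F F . . F F F F F F → 11 faults.
11 > 10: adding a frame increased faults — Belady's anomaly.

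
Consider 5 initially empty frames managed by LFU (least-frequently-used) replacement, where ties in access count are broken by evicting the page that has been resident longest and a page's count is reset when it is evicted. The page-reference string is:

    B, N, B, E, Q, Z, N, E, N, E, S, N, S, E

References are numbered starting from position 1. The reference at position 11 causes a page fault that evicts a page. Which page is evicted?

Q

pos 1: B -> fault, frames [B]
pos 2: N -> fault, frames [B, N]
pos 3: B -> hit
pos 4: E -> fault, frames [B, N, E]
pos 5: Q -> fault, frames [B, N, E, Q]
pos 6: Z -> fault, frames [B, N, E, Q, Z]
pos 7: N -> hit
pos 8: E -> hit
pos 9: N -> hit
pos 10: E -> hit
pos 11: S -> fault, evict Q, frames [B, N, E, Z, S]
At position 11, page Q is evicted.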